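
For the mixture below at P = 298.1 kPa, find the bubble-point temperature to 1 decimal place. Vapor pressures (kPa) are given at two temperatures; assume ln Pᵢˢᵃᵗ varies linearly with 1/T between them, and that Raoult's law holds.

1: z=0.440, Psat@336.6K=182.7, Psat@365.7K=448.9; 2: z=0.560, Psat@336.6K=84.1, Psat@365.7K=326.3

T = 358.9 K

Bubble-point temperature: ΣzᵢPᵢˢᵃᵗ(T) = P. Interpolate ln Pᵢˢᵃᵗ = aᵢ + bᵢ/T.
  T = 336.6 K: ΣzᵢPᵢˢᵃᵗ = 127.48 kPa
  T = 365.7 K: ΣzᵢPᵢˢᵃᵗ = 380.24 kPa
  T = 351.1 K: ΣzᵢPᵢˢᵃᵗ = 223.37 kPa
  T = 358.4 K: ΣzᵢPᵢˢᵃᵗ = 292.58 kPa
  T = 362.0 K: ΣzᵢPᵢˢᵃᵗ = 333.27 kPa
  T = 360.2 K: ΣzᵢPᵢˢᵃᵗ = 312.33 kPa
Interpolating between 358.4 K and 360.2 K gives T ≈ 358.9 K.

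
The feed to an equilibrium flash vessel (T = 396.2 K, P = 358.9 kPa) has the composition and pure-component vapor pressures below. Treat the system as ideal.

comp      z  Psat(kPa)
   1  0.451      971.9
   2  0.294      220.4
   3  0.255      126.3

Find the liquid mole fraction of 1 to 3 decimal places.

Raoult's law: Kᵢ = Pᵢˢᵃᵗ/P = Pᵢˢᵃᵗ/358.9.
  K_1 = 971.9/358.9 = 2.70800, K_2 = 220.4/358.9 = 0.61410, K_3 = 126.3/358.9 = 0.35191
Rachford–Rice: g(β) = Σ zᵢ(Kᵢ−1)/(1+β(Kᵢ−1)) = 0.
Feasibility: ΣzᵢKᵢ = 1.492, Σzᵢ/Kᵢ = 1.370 — both > 1, two phases present.
Newton iteration, β⁰ = 0.68:
  β = 0.680: g = -0.0929, g' = -0.704 → β = 0.548
  β = 0.548: g = -0.0024, g' = -0.679 → β = 0.545
Converged at β = 0.545.
Compositions from xᵢ = zᵢ/(1+β(Kᵢ−1)), yᵢ = Kᵢxᵢ:
  1: x = 0.234, y = 0.633
  2: x = 0.372, y = 0.229
  3: x = 0.394, y = 0.139

x_1 = 0.234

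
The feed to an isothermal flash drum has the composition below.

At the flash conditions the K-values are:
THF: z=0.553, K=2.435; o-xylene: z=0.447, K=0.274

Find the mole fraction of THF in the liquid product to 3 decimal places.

x_THF = 0.336

Material balance + equilibrium reduce to Σ zᵢ(Kᵢ−1)/(1+ψ(Kᵢ−1)) = 0.
Check two-phase: ΣzᵢKᵢ = 1.469 > 1 and Σzᵢ/Kᵢ = 1.858 > 1, so g(0) = 0.469 > 0 and g(1) = -0.858 < 0.
Binary case is linear: z₁(K₁−1)(1+ψ(K₂−1)) + z₂(K₂−1)(1+ψ(K₁−1)) = 0
⇒ ψ = [z₁(K₁−1)+z₂(K₂−1)] / [−(K₁−1)(K₂−1)] = 0.4690/1.0418 = 0.450
Compositions from xᵢ = zᵢ/(1+ψ(Kᵢ−1)), yᵢ = Kᵢxᵢ:
  THF: x = 0.336, y = 0.818
  o-xylene: x = 0.664, y = 0.182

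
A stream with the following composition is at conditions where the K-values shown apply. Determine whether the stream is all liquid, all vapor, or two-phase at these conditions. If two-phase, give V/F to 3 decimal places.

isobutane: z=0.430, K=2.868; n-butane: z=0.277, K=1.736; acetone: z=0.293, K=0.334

two-phase, V/F = 0.835

ΣzᵢKᵢ = 1.812; Σzᵢ/Kᵢ = 1.187.
Both exceed 1, so a two-phase solution exists.
Rachford–Rice: g(ψ) = Σ zᵢ(Kᵢ−1)/(1+ψ(Kᵢ−1)) = 0.
Iterate (Newton) starting at ψ = 0.37:
  ψ = 0.370: g = 0.3763, g' = -0.846 → ψ = 0.815
  ψ = 0.815: g = 0.0194, g' = -0.916 → ψ = 0.836
  ψ = 0.836: g = -0.0003, g' = -0.947 → ψ = 0.835
Converged at ψ = 0.835.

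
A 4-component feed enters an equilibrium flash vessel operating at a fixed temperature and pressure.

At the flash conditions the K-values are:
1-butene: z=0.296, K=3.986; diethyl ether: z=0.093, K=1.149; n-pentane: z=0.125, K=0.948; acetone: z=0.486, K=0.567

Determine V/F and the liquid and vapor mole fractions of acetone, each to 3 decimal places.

V/F = 0.678, x_acetone = 0.688, y_acetone = 0.390

Material balance + equilibrium reduce to Σ zᵢ(Kᵢ−1)/(1+V/F(Kᵢ−1)) = 0.
Feasibility: ΣzᵢKᵢ = 1.681, Σzᵢ/Kᵢ = 1.144 — both > 1, two phases present.
Newton iteration, V/F⁰ = 0.5:
  V/F = 0.500: g = 0.0922, g' = -0.575 → V/F = 0.660
  V/F = 0.660: g = 0.0087, g' = -0.480 → V/F = 0.678
Converged at V/F = 0.678.
Compositions from xᵢ = zᵢ/(1+V/F(Kᵢ−1)), yᵢ = Kᵢxᵢ:
  1-butene: x = 0.098, y = 0.390
  diethyl ether: x = 0.084, y = 0.097
  n-pentane: x = 0.130, y = 0.123
  acetone: x = 0.688, y = 0.390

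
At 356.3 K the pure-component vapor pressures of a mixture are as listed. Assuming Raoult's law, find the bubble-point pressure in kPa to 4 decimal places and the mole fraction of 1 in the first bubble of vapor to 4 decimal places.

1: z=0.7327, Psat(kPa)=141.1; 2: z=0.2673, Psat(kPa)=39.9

Pbub = 114.0492 kPa, y_1 = 0.9065

At the bubble point ψ → 0, so ΣzᵢKᵢ = 1 with Kᵢ = Pᵢˢᵃᵗ/P ⇒ P = ΣzᵢPᵢˢᵃᵗ.
P = 0.7327·141.1 + 0.2673·39.9 = 114.0492 kPa
yᵢ = zᵢPᵢˢᵃᵗ/P ⇒ y_1 = 0.7327·141.1/114.0492 = 0.9065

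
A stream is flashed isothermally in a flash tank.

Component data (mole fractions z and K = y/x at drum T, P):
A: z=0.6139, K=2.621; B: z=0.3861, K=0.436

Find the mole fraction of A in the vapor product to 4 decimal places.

Binary case is linear: z₁(K₁−1)(1+β(K₂−1)) + z₂(K₂−1)(1+β(K₁−1)) = 0
⇒ β = [z₁(K₁−1)+z₂(K₂−1)] / [−(K₁−1)(K₂−1)] = 0.77737/0.91424 = 0.8503
Compositions from xᵢ = zᵢ/(1+β(Kᵢ−1)), yᵢ = Kᵢxᵢ:
  A: x = 0.2581, y = 0.6765
  B: x = 0.7419, y = 0.3235

y_A = 0.6765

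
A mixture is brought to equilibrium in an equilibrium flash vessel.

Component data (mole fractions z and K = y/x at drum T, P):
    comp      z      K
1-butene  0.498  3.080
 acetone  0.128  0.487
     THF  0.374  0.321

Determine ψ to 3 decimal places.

ψ = 0.536

Newton–Raphson from ψ = 0.5:
  ψ = 0.500: g = 0.0350, g' = -0.974 → ψ = 0.536
Converged at ψ = 0.536.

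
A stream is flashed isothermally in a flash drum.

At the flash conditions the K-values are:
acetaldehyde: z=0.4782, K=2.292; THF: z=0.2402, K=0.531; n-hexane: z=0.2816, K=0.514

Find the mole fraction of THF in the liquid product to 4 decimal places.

x_THF = 0.3334

Material balance + equilibrium reduce to Σ zᵢ(Kᵢ−1)/(1+ψ(Kᵢ−1)) = 0.
Check two-phase: ΣzᵢKᵢ = 1.3683 > 1 and Σzᵢ/Kᵢ = 1.2089 > 1, so g(0) = 0.3683 > 0 and g(1) = -0.2089 < 0.
Iterate (Newton) starting at ψ = 0.5:
  ψ = 0.5000: g = 0.04740, g' = -0.5009 → ψ = 0.5946
  ψ = 0.5946: g = 0.00069, g' = -0.4885 → ψ = 0.5961
Converged at ψ = 0.5961.
Compositions from xᵢ = zᵢ/(1+ψ(Kᵢ−1)), yᵢ = Kᵢxᵢ:
  acetaldehyde: x = 0.2702, y = 0.6192
  THF: x = 0.3334, y = 0.1770
  n-hexane: x = 0.3964, y = 0.2038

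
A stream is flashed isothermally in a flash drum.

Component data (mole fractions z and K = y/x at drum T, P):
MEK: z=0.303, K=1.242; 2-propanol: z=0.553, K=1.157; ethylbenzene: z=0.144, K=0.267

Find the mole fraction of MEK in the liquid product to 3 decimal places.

Material balance + equilibrium reduce to Σ zᵢ(Kᵢ−1)/(1+ψ(Kᵢ−1)) = 0.
Feasibility: ΣzᵢKᵢ = 1.055, Σzᵢ/Kᵢ = 1.261 — both > 1, two phases present.
Newton–Raphson from ψ = 0.5:
  ψ = 0.500: g = -0.0207, g' = -0.219 → ψ = 0.405
  ψ = 0.405: g = -0.0018, g' = -0.183 → ψ = 0.396
Converged at ψ = 0.396.
Compositions from xᵢ = zᵢ/(1+ψ(Kᵢ−1)), yᵢ = Kᵢxᵢ:
  MEK: x = 0.277, y = 0.343
  2-propanol: x = 0.521, y = 0.602
  ethylbenzene: x = 0.203, y = 0.054

x_MEK = 0.277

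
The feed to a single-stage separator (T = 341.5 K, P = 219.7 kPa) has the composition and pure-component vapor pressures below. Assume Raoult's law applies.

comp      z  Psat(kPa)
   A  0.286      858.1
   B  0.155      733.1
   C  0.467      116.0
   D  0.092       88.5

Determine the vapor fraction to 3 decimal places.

Raoult's law: Kᵢ = Pᵢˢᵃᵗ/P = Pᵢˢᵃᵗ/219.7.
  K_A = 858.1/219.7 = 3.90578, K_B = 733.1/219.7 = 3.33682, K_C = 116.0/219.7 = 0.52799, K_D = 88.5/219.7 = 0.40282
Material balance + equilibrium reduce to Σ zᵢ(Kᵢ−1)/(1+ψ(Kᵢ−1)) = 0.
Feasibility: ΣzᵢKᵢ = 1.918, Σzᵢ/Kᵢ = 1.233 — both > 1, two phases present.
Iterate (Newton) starting at ψ = 0.5:
  ψ = 0.500: g = 0.1390, g' = -0.826 → ψ = 0.668
  ψ = 0.668: g = 0.0105, g' = -0.721 → ψ = 0.683
Converged at ψ = 0.683.

ψ = 0.683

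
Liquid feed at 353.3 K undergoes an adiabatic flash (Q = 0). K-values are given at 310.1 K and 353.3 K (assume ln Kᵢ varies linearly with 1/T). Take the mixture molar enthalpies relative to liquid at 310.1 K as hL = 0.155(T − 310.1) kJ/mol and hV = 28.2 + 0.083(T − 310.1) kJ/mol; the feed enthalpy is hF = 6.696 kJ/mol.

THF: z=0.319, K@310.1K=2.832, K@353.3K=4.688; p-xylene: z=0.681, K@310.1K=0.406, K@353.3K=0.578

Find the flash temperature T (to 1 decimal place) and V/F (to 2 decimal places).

Adiabatic flash: solve Rachford–Rice at each trial T, then check hF = ψ·hV(T) + (1−ψ)·hL(T).
  T = 310.1 K: K = (2.832, 0.406), RR gives ψ = 0.165, H_out = 4.662 kJ/mol
  T = 353.3 K: K = (4.688, 0.578), RR gives ψ = 0.571, H_out = 21.029 kJ/mol
  T = 331.7 K: K = (3.704, 0.490), RR gives ψ = 0.374, H_out = 13.304 kJ/mol
  T = 320.9 K: K = (3.253, 0.447), RR gives ψ = 0.275, H_out = 9.219 kJ/mol
  T = 315.5 K: K = (3.039, 0.427), RR gives ψ = 0.222, H_out = 7.020 kJ/mol
  T = 312.8 K: K = (2.935, 0.416), RR gives ψ = 0.194, H_out = 5.864 kJ/mol
  T = 314.1 K: K = (2.985, 0.421), RR gives ψ = 0.208, H_out = 6.426 kJ/mol
Linear interpolation between T = 314.1 (H_out = 6.426) and T = 315.5 (H_out = 7.020) on hF = 6.696 gives T ≈ 314.7 K, at which ψ = 0.21.

T = 314.7 K, V/F = 0.21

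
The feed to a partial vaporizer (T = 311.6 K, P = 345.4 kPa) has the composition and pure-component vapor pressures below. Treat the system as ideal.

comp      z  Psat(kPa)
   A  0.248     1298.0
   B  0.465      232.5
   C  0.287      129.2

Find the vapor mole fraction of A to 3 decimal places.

y_A = 0.525

Raoult's law: Kᵢ = Pᵢˢᵃᵗ/P = Pᵢˢᵃᵗ/345.4.
  K_A = 1298.0/345.4 = 3.75796, K_B = 232.5/345.4 = 0.67313, K_C = 129.2/345.4 = 0.37406
Iterate (Newton) starting at ψ = 0.5:
  ψ = 0.500: g = -0.1557, g' = -0.643 → ψ = 0.258
  ψ = 0.258: g = 0.0196, g' = -0.864 → ψ = 0.280
  ψ = 0.280: g = 0.0004, g' = -0.825 → ψ = 0.281
Converged at ψ = 0.281.
Compositions from xᵢ = zᵢ/(1+ψ(Kᵢ−1)), yᵢ = Kᵢxᵢ:
  A: x = 0.140, y = 0.525
  B: x = 0.512, y = 0.345
  C: x = 0.348, y = 0.130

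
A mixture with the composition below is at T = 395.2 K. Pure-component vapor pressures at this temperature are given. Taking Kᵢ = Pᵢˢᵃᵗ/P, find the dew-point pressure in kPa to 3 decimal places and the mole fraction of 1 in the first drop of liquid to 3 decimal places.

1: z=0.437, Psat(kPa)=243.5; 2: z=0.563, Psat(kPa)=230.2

Pdew = 235.829 kPa, x_1 = 0.423

At the dew point ψ → 1, so Σzᵢ/Kᵢ = 1 with Kᵢ = Pᵢˢᵃᵗ/P ⇒ 1/P = Σzᵢ/Pᵢˢᵃᵗ.
1/P = 0.437/243.5 + 0.563/230.2 = 0.004240 ⇒ P = 235.829 kPa
xᵢ = zᵢP/Pᵢˢᵃᵗ ⇒ x_1 = 0.437·235.829/243.5 = 0.423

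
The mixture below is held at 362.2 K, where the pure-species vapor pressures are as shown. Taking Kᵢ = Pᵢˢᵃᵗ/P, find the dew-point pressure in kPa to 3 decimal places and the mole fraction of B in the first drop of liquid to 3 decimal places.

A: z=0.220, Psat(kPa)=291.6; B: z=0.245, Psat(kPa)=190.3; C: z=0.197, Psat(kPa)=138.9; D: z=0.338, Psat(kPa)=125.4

At the dew point ψ → 1, so Σzᵢ/Kᵢ = 1 with Kᵢ = Pᵢˢᵃᵗ/P ⇒ 1/P = Σzᵢ/Pᵢˢᵃᵗ.
1/P = 0.220/291.6 + 0.245/190.3 + 0.197/138.9 + 0.338/125.4 = 0.006156 ⇒ P = 162.455 kPa
xᵢ = zᵢP/Pᵢˢᵃᵗ ⇒ x_B = 0.245·162.455/190.3 = 0.209

Pdew = 162.455 kPa, x_B = 0.209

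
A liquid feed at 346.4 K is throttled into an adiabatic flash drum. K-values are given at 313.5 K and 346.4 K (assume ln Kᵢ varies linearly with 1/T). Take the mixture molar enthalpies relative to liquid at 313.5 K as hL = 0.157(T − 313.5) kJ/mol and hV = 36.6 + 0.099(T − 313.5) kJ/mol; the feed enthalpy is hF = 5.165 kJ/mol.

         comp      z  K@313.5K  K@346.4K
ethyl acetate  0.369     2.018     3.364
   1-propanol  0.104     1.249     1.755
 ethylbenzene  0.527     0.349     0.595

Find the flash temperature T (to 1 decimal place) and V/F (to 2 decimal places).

T = 314.9 K, V/F = 0.14

Adiabatic flash: solve Rachford–Rice at each trial T, then check hF = ψ·hV(T) + (1−ψ)·hL(T).
  T = 313.5 K: K = (2.018, 1.249, 0.349), RR gives ψ = 0.099, H_out = 3.611 kJ/mol
  T = 346.4 K: K = (3.364, 1.755, 0.595), RR gives ψ = 0.877, H_out = 35.596 kJ/mol
  T = 329.9 K: K = (2.637, 1.492, 0.461), RR gives ψ = 0.475, H_out = 19.502 kJ/mol
  T = 321.7 K: K = (2.315, 1.368, 0.403), RR gives ψ = 0.298, H_out = 12.061 kJ/mol
  T = 317.6 K: K = (2.163, 1.308, 0.375), RR gives ψ = 0.204, H_out = 8.044 kJ/mol
  T = 315.6 K: K = (2.092, 1.279, 0.362), RR gives ψ = 0.154, H_out = 5.946 kJ/mol
Linear interpolation between T = 313.5 (H_out = 3.611) and T = 315.6 (H_out = 5.946) on hF = 5.165 gives T ≈ 314.9 K, at which ψ = 0.14.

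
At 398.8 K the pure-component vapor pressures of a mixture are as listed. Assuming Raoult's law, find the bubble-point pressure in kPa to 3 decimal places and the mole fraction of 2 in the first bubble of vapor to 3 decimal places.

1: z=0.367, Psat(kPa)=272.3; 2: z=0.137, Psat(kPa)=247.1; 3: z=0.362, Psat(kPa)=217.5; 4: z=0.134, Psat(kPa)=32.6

Pbub = 216.890 kPa, y_2 = 0.156

At the bubble point ψ → 0, so ΣzᵢKᵢ = 1 with Kᵢ = Pᵢˢᵃᵗ/P ⇒ P = ΣzᵢPᵢˢᵃᵗ.
P = 0.367·272.3 + 0.137·247.1 + 0.362·217.5 + 0.134·32.6 = 216.890 kPa
yᵢ = zᵢPᵢˢᵃᵗ/P ⇒ y_2 = 0.137·247.1/216.890 = 0.156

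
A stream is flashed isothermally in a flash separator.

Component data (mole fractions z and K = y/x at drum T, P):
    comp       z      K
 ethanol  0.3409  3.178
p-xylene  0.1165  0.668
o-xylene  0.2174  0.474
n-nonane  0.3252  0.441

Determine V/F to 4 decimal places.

V/F = 0.3646

Rachford–Rice: g(V/F) = Σ zᵢ(Kᵢ−1)/(1+V/F(Kᵢ−1)) = 0.
g(0) = ΣzᵢKᵢ − 1 = 0.4077 and g(1) = 1 − Σzᵢ/Kᵢ = -0.4777, so a root lies in (0, 1).
Iterate (Newton) starting at V/F = 0.5:
  V/F = 0.5000: g = -0.09842, g' = -0.6955 → V/F = 0.3585
  V/F = 0.3585: g = 0.00476, g' = -0.7768 → V/F = 0.3646
Converged at V/F = 0.3646.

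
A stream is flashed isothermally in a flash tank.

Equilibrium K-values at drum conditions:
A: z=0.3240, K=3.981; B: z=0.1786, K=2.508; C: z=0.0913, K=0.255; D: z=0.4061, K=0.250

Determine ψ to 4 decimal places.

Material balance + equilibrium reduce to Σ zᵢ(Kᵢ−1)/(1+ψ(Kᵢ−1)) = 0.
Check two-phase: ΣzᵢKᵢ = 1.8626 > 1 and Σzᵢ/Kᵢ = 2.1350 > 1, so g(0) = 0.8626 > 0 and g(1) = -1.1350 < 0.
Iterate (Newton) starting at ψ = 0.5:
  ψ = 0.5000: g = -0.05435, g' = -1.3097 → ψ = 0.4585
  ψ = 0.4585: g = -0.00019, g' = -1.3035 → ψ = 0.4584
Converged at ψ = 0.4584.

ψ = 0.4584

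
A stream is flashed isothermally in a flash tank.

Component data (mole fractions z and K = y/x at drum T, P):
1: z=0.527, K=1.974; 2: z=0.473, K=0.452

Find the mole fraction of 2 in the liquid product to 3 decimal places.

x_2 = 0.640

Material balance + equilibrium reduce to Σ zᵢ(Kᵢ−1)/(1+β(Kᵢ−1)) = 0.
Feasibility: ΣzᵢKᵢ = 1.254, Σzᵢ/Kᵢ = 1.313 — both > 1, two phases present.
Iterate (Newton) starting at β = 0.36:
  β = 0.360: g = 0.0571, g' = -0.495 → β = 0.476
Converged at β = 0.476.
Compositions from xᵢ = zᵢ/(1+β(Kᵢ−1)), yᵢ = Kᵢxᵢ:
  1: x = 0.360, y = 0.711
  2: x = 0.640, y = 0.289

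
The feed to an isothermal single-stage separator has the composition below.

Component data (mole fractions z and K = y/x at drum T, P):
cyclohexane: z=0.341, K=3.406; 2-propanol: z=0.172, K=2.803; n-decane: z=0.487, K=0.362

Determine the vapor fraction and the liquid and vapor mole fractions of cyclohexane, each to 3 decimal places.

ψ = 0.581, x_cyclohexane = 0.142, y_cyclohexane = 0.484

Rachford–Rice: g(ψ) = Σ zᵢ(Kᵢ−1)/(1+ψ(Kᵢ−1)) = 0.
Check two-phase: ΣzᵢKᵢ = 1.820 > 1 and Σzᵢ/Kᵢ = 1.507 > 1, so g(0) = 0.820 > 0 and g(1) = -0.507 < 0.
Newton iteration, ψ⁰ = 0.62:
  ψ = 0.620: g = -0.0383, g' = -0.985 → ψ = 0.581
Converged at ψ = 0.581.
Compositions from xᵢ = zᵢ/(1+ψ(Kᵢ−1)), yᵢ = Kᵢxᵢ:
  cyclohexane: x = 0.142, y = 0.484
  2-propanol: x = 0.084, y = 0.235
  n-decane: x = 0.774, y = 0.280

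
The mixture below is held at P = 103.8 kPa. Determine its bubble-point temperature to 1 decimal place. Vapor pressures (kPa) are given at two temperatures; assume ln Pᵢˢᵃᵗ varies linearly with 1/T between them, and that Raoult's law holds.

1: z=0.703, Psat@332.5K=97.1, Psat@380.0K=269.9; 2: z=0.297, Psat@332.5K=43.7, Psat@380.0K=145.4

Bubble-point temperature: ΣzᵢPᵢˢᵃᵗ(T) = P. Interpolate ln Pᵢˢᵃᵗ = aᵢ + bᵢ/T.
  T = 332.5 K: ΣzᵢPᵢˢᵃᵗ = 81.24 kPa
  T = 380.0 K: ΣzᵢPᵢˢᵃᵗ = 232.92 kPa
  T = 356.2 K: ΣzᵢPᵢˢᵃᵗ = 142.24 kPa
  T = 344.4 K: ΣzᵢPᵢˢᵃᵗ = 108.65 kPa
  T = 338.4 K: ΣzᵢPᵢˢᵃᵗ = 94.07 kPa
  T = 341.4 K: ΣzᵢPᵢˢᵃᵗ = 101.16 kPa
  T = 342.9 K: ΣzᵢPᵢˢᵃᵗ = 104.85 kPa
Interpolating between 341.4 K and 342.9 K gives T ≈ 342.5 K.

T = 342.5 K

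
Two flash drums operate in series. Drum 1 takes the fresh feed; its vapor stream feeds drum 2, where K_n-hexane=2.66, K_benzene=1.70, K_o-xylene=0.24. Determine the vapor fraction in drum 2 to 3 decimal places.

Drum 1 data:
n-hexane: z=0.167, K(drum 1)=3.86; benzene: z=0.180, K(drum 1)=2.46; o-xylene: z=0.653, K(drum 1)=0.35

Drum 1:
Rachford–Rice: g(ψ₁) = Σ zᵢ(Kᵢ−1)/(1+ψ₁(Kᵢ−1)) = 0.
Feasibility: ΣzᵢKᵢ = 1.316, Σzᵢ/Kᵢ = 1.982 — both > 1, two phases present.
Newton–Raphson from ψ₁ = 0.49:
  ψ₁ = 0.490: g = -0.2707, g' = -0.961 → ψ₁ = 0.208
  ψ₁ = 0.208: g = 0.0098, g' = -1.131 → ψ₁ = 0.217
Converged at ψ₁ = 0.217.
Drum-1 compositions:
  n-hexane: x = 0.103, y = 0.398
  benzene: x = 0.137, y = 0.336
  o-xylene: x = 0.760, y = 0.266
Drum-2 feed = drum-1 vapor: z₂ = (0.3977, 0.3362, 0.2661).
Drum 2:
Material balance + equilibrium reduce to Σ zᵢ(Kᵢ−1)/(1+ψ₂(Kᵢ−1)) = 0.
Feasibility: ΣzᵢKᵢ = 1.693, Σzᵢ/Kᵢ = 1.456 — both > 1, two phases present.
Newton–Raphson from ψ₂ = 0.42:
  ψ₂ = 0.420: g = 0.2738, g' = -0.810 → ψ₂ = 0.758
  ψ₂ = 0.758: g = -0.0308, g' = -1.140 → ψ₂ = 0.731
  ψ₂ = 0.731: g = -0.0009, g' = -1.073 → ψ₂ = 0.730
Converged at ψ₂ = 0.730.
  n-hexane: x = 0.180, y = 0.478
  benzene: x = 0.223, y = 0.378
  o-xylene: x = 0.598, y = 0.143

V/F (drum 2) = 0.730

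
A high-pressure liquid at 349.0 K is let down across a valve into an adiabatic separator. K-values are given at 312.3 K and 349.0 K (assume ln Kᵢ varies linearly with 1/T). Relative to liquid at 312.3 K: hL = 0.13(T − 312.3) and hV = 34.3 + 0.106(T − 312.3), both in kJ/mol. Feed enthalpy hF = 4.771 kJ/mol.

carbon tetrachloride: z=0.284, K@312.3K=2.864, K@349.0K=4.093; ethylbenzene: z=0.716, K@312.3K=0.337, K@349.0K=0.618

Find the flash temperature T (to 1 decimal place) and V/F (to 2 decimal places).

T = 319.1 K, V/F = 0.11

Adiabatic flash: solve Rachford–Rice at each trial T, then check hF = ψ·hV(T) + (1−ψ)·hL(T).
  T = 312.3 K: K = (2.864, 0.337), RR gives ψ = 0.044, H_out = 1.517 kJ/mol
  T = 349.0 K: K = (4.093, 0.618), RR gives ψ = 0.512, H_out = 21.880 kJ/mol
  T = 330.6 K: K = (3.456, 0.464), RR gives ψ = 0.238, H_out = 10.440 kJ/mol
  T = 321.5 K: K = (3.156, 0.397), RR gives ψ = 0.139, H_out = 5.943 kJ/mol
  T = 316.9 K: K = (3.009, 0.366), RR gives ψ = 0.092, H_out = 3.737 kJ/mol
  T = 319.2 K: K = (3.082, 0.382), RR gives ψ = 0.115, H_out = 4.839 kJ/mol
Linear interpolation between T = 316.9 (H_out = 3.737) and T = 319.2 (H_out = 4.839) on hF = 4.771 gives T ≈ 319.1 K, at which ψ = 0.11.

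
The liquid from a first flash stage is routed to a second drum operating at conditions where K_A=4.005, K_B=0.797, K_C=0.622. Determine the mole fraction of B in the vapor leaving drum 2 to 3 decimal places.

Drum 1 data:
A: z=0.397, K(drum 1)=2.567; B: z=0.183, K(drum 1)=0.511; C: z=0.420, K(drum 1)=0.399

y_B (drum 2) = 0.194

Drum 1:
Material balance + equilibrium reduce to Σ zᵢ(Kᵢ−1)/(1+ψ₁(Kᵢ−1)) = 0.
g(0) = ΣzᵢKᵢ − 1 = 0.280 and g(1) = 1 − Σzᵢ/Kᵢ = -0.565, so a root lies in (0, 1).
Newton–Raphson from ψ₁ = 0.41:
  ψ₁ = 0.410: g = -0.0681, g' = -0.697 → ψ₁ = 0.312
  ψ₁ = 0.312: g = 0.0014, g' = -0.730 → ψ₁ = 0.314
Converged at ψ₁ = 0.314.
Drum-1 compositions:
  A: x = 0.266, y = 0.683
  B: x = 0.216, y = 0.110
  C: x = 0.518, y = 0.207
Drum-2 feed = drum-1 liquid: z₂ = (0.2660, 0.2162, 0.5177).
Drum 2:
Rachford–Rice: g(ψ₂) = Σ zᵢ(Kᵢ−1)/(1+ψ₂(Kᵢ−1)) = 0.
Feasibility: ΣzᵢKᵢ = 1.560, Σzᵢ/Kᵢ = 1.170 — both > 1, two phases present.
Newton–Raphson from ψ₂ = 0.5:
  ψ₂ = 0.500: g = 0.0293, g' = -0.507 → ψ₂ = 0.558
  ψ₂ = 0.558: g = 0.0012, g' = -0.466 → ψ₂ = 0.560
Converged at ψ₂ = 0.560.
  A: x = 0.099, y = 0.397
  B: x = 0.244, y = 0.194
  C: x = 0.657, y = 0.409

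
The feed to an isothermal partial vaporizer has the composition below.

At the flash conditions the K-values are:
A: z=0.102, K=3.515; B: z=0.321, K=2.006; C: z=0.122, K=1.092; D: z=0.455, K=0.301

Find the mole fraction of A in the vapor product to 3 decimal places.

Let ψ = V/F and solve Σ zᵢ(Kᵢ−1)/(1+ψ(Kᵢ−1)) = 0.
Feasibility: ΣzᵢKᵢ = 1.273, Σzᵢ/Kᵢ = 1.812 — both > 1, two phases present.
Iterate (Newton) starting at ψ = 0.41:
  ψ = 0.410: g = -0.0801, g' = -0.757 → ψ = 0.304
Converged at ψ = 0.304.
Compositions from xᵢ = zᵢ/(1+ψ(Kᵢ−1)), yᵢ = Kᵢxᵢ:
  A: x = 0.058, y = 0.203
  B: x = 0.246, y = 0.493
  C: x = 0.119, y = 0.130
  D: x = 0.578, y = 0.174

y_A = 0.203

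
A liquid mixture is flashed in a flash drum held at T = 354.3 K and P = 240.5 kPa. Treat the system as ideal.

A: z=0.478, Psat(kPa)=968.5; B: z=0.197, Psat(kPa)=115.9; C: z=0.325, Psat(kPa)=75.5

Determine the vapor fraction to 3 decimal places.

Raoult's law: Kᵢ = Pᵢˢᵃᵗ/P = Pᵢˢᵃᵗ/240.5.
  K_A = 968.5/240.5 = 4.02703, K_B = 115.9/240.5 = 0.48191, K_C = 75.5/240.5 = 0.31393
Newton iteration, ψ⁰ = 0.5:
  ψ = 0.500: g = 0.0985, g' = -1.144 → ψ = 0.586
  ψ = 0.586: g = 0.0021, g' = -1.106 → ψ = 0.588
Converged at ψ = 0.588.

ψ = 0.588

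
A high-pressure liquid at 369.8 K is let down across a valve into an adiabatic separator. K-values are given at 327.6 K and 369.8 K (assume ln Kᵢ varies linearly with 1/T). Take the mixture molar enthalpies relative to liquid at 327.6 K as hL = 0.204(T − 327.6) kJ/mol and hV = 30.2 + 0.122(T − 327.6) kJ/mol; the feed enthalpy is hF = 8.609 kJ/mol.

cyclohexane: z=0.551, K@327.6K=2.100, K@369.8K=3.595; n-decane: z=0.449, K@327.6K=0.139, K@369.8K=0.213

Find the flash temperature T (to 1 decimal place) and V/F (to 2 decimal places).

T = 330.6 K, V/F = 0.27

Adiabatic flash: solve Rachford–Rice at each trial T, then check hF = ψ·hV(T) + (1−ψ)·hL(T).
  T = 327.6 K: K = (2.100, 0.139), RR gives ψ = 0.232, H_out = 7.000 kJ/mol
  T = 369.8 K: K = (3.595, 0.213), RR gives ψ = 0.527, H_out = 22.703 kJ/mol
  T = 348.7 K: K = (2.793, 0.174), RR gives ψ = 0.417, H_out = 16.172 kJ/mol
  T = 338.1 K: K = (2.431, 0.156), RR gives ψ = 0.339, H_out = 12.092 kJ/mol
  T = 332.9 K: K = (2.264, 0.148), RR gives ψ = 0.291, H_out = 9.743 kJ/mol
  T = 330.2 K: K = (2.179, 0.143), RR gives ψ = 0.262, H_out = 8.397 kJ/mol
  T = 331.5 K: K = (2.220, 0.145), RR gives ψ = 0.277, H_out = 9.058 kJ/mol
Linear interpolation between T = 330.2 (H_out = 8.397) and T = 331.5 (H_out = 9.058) on hF = 8.609 gives T ≈ 330.6 K, at which ψ = 0.27.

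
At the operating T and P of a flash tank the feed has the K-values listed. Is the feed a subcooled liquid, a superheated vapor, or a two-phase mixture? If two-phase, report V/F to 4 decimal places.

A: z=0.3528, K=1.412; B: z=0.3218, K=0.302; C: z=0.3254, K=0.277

subcooled liquid

ΣzᵢKᵢ = 0.6855; Σzᵢ/Kᵢ = 2.4902.
Since ΣzᵢKᵢ < 1 the mixture is below its bubble point — single liquid phase.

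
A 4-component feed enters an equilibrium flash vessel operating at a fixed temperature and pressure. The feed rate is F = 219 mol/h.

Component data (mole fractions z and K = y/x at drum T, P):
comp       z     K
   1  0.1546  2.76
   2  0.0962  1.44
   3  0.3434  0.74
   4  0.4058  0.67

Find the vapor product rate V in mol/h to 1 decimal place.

Let ψ = V/F and solve Σ zᵢ(Kᵢ−1)/(1+ψ(Kᵢ−1)) = 0.
Check two-phase: ΣzᵢKᵢ = 1.0912 > 1 and Σzᵢ/Kᵢ = 1.1925 > 1, so g(0) = 0.0912 > 0 and g(1) = -0.1925 < 0.
Newton iteration, ψ⁰ = 0.49:
  ψ = 0.4900: g = -0.08114, g' = -0.2440 → ψ = 0.1575
  ψ = 0.1575: g = 0.01827, g' = -0.3843 → ψ = 0.2051
  ψ = 0.2051: g = 0.00082, g' = -0.3510 → ψ = 0.2074
Converged at ψ = 0.2074.
Then V = ψ·F = 0.2074·219 = 45.4 mol/h and L = F − V = 173.6 mol/h.

V = 45.4 mol/h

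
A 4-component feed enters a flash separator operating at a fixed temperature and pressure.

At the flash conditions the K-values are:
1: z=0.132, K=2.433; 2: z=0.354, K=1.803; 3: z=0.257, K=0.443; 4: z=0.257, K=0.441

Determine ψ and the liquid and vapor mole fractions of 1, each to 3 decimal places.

Rachford–Rice: g(ψ) = Σ zᵢ(Kᵢ−1)/(1+ψ(Kᵢ−1)) = 0.
Feasibility: ΣzᵢKᵢ = 1.187, Σzᵢ/Kᵢ = 1.413 — both > 1, two phases present.
Iterate (Newton) starting at ψ = 0.5:
  ψ = 0.500: g = -0.0848, g' = -0.516 → ψ = 0.336
  ψ = 0.336: g = -0.0013, g' = -0.508 → ψ = 0.333
Converged at ψ = 0.333.
Compositions from xᵢ = zᵢ/(1+ψ(Kᵢ−1)), yᵢ = Kᵢxᵢ:
  1: x = 0.089, y = 0.217
  2: x = 0.279, y = 0.504
  3: x = 0.316, y = 0.140
  4: x = 0.316, y = 0.139

ψ = 0.333, x_1 = 0.089, y_1 = 0.217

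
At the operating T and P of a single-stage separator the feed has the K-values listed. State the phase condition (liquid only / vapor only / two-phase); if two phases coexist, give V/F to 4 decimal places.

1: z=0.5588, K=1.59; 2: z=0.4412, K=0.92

vapor only

ΣzᵢKᵢ = 1.2944; Σzᵢ/Kᵢ = 0.8310.
Since Σzᵢ/Kᵢ < 1 the mixture is above its dew point — single vapor phase.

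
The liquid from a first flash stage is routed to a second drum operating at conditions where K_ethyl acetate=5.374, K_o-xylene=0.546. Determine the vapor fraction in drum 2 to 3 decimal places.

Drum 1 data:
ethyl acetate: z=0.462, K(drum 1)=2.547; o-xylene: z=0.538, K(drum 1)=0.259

V/F (drum 2) = 0.559

Drum 1:
Material balance + equilibrium reduce to Σ zᵢ(Kᵢ−1)/(1+ψ₁(Kᵢ−1)) = 0.
Feasibility: ΣzᵢKᵢ = 1.316, Σzᵢ/Kᵢ = 2.259 — both > 1, two phases present.
Binary case is linear: z₁(K₁−1)(1+ψ₁(K₂−1)) + z₂(K₂−1)(1+ψ₁(K₁−1)) = 0
⇒ ψ₁ = [z₁(K₁−1)+z₂(K₂−1)] / [−(K₁−1)(K₂−1)] = 0.3161/1.1463 = 0.276
Drum-1 compositions:
  ethyl acetate: x = 0.324, y = 0.825
  o-xylene: x = 0.676, y = 0.175
Drum-2 feed = drum-1 liquid: z₂ = (0.3239, 0.6761).
Drum 2:
Material balance + equilibrium reduce to Σ zᵢ(Kᵢ−1)/(1+ψ₂(Kᵢ−1)) = 0.
Check two-phase: ΣzᵢKᵢ = 2.110 > 1 and Σzᵢ/Kᵢ = 1.299 > 1, so g(0) = 1.110 > 0 and g(1) = -0.299 < 0.
Binary case is linear: z₁(K₁−1)(1+ψ₂(K₂−1)) + z₂(K₂−1)(1+ψ₂(K₁−1)) = 0
⇒ ψ₂ = [z₁(K₁−1)+z₂(K₂−1)] / [−(K₁−1)(K₂−1)] = 1.1096/1.9858 = 0.559
  ethyl acetate: x = 0.094, y = 0.505
  o-xylene: x = 0.906, y = 0.495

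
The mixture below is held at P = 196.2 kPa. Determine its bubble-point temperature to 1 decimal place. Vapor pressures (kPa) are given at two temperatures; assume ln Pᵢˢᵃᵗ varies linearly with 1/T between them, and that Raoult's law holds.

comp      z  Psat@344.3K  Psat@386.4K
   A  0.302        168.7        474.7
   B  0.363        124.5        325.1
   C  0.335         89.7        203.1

T = 362.5 K

Bubble-point temperature: ΣzᵢPᵢˢᵃᵗ(T) = P. Interpolate ln Pᵢˢᵃᵗ = aᵢ + bᵢ/T.
  T = 344.3 K: ΣzᵢPᵢˢᵃᵗ = 126.19 kPa
  T = 386.4 K: ΣzᵢPᵢˢᵃᵗ = 329.41 kPa
  T = 365.4 K: ΣzᵢPᵢˢᵃᵗ = 209.66 kPa
  T = 354.9 K: ΣzᵢPᵢˢᵃᵗ = 164.04 kPa
  T = 360.1 K: ΣzᵢPᵢˢᵃᵗ = 185.56 kPa
  T = 362.8 K: ΣzᵢPᵢˢᵃᵗ = 197.55 kPa
Interpolating between 360.1 K and 362.8 K gives T ≈ 362.5 K.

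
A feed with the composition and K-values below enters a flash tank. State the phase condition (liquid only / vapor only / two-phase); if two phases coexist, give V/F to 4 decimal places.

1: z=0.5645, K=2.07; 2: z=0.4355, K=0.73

vapor only

ΣzᵢKᵢ = 1.4864; Σzᵢ/Kᵢ = 0.8693.
Since Σzᵢ/Kᵢ < 1 the mixture is above its dew point — single vapor phase.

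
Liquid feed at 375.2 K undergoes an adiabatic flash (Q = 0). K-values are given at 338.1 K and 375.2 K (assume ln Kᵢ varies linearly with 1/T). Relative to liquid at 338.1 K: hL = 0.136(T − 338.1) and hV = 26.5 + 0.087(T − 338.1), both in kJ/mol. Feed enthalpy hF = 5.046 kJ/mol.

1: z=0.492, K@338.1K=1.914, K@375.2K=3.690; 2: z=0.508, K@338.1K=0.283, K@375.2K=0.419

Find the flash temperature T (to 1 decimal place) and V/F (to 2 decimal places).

T = 340.1 K, V/F = 0.18

Adiabatic flash: solve Rachford–Rice at each trial T, then check hF = ψ·hV(T) + (1−ψ)·hL(T).
  T = 338.1 K: K = (1.914, 0.283), RR gives ψ = 0.130, H_out = 3.455 kJ/mol
  T = 375.2 K: K = (3.690, 0.419), RR gives ψ = 0.658, H_out = 21.286 kJ/mol
  T = 356.6 K: K = (2.701, 0.348), RR gives ψ = 0.456, H_out = 14.176 kJ/mol
  T = 347.4 K: K = (2.286, 0.315), RR gives ψ = 0.323, H_out = 9.677 kJ/mol
  T = 342.8 K: K = (2.096, 0.299), RR gives ψ = 0.238, H_out = 6.900 kJ/mol
  T = 340.5 K: K = (2.006, 0.291), RR gives ψ = 0.189, H_out = 5.308 kJ/mol
  T = 339.3 K: K = (1.959, 0.287), RR gives ψ = 0.161, H_out = 4.409 kJ/mol
  T = 339.9 K: K = (1.982, 0.289), RR gives ψ = 0.175, H_out = 4.865 kJ/mol
Linear interpolation between T = 339.9 (H_out = 4.865) and T = 340.5 (H_out = 5.308) on hF = 5.046 gives T ≈ 340.1 K, at which ψ = 0.18.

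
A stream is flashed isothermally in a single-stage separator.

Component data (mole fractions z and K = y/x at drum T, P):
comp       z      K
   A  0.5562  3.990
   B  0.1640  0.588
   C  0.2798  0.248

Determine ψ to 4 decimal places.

ψ = 0.6988

Material balance + equilibrium reduce to Σ zᵢ(Kᵢ−1)/(1+ψ(Kᵢ−1)) = 0.
Check two-phase: ΣzᵢKᵢ = 2.3851 > 1 and Σzᵢ/Kᵢ = 1.5465 > 1, so g(0) = 1.3851 > 0 and g(1) = -0.5465 < 0.
Iterate (Newton) starting at ψ = 0.5:
  ψ = 0.5000: g = 0.24426, g' = -1.2493 → ψ = 0.6955
  ψ = 0.6955: g = 0.00418, g' = -1.2745 → ψ = 0.6988
Converged at ψ = 0.6988.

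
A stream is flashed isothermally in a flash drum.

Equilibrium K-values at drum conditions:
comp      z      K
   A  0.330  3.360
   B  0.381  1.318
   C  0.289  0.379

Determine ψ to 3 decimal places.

ψ = 0.814

Rachford–Rice: g(ψ) = Σ zᵢ(Kᵢ−1)/(1+ψ(Kᵢ−1)) = 0.
g(0) = ΣzᵢKᵢ − 1 = 0.720 and g(1) = 1 − Σzᵢ/Kᵢ = -0.150, so a root lies in (0, 1).
Newton iteration, ψ⁰ = 0.5:
  ψ = 0.500: g = 0.2015, g' = -0.650 → ψ = 0.810
  ψ = 0.810: g = 0.0027, g' = -0.692 → ψ = 0.814
Converged at ψ = 0.814.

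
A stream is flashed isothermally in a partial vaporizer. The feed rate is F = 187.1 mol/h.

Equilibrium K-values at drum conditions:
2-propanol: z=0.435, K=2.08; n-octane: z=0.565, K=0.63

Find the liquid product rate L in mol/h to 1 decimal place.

L = 65.0 mol/h

Rachford–Rice: g(ψ) = Σ zᵢ(Kᵢ−1)/(1+ψ(Kᵢ−1)) = 0.
g(0) = ΣzᵢKᵢ − 1 = 0.261 and g(1) = 1 − Σzᵢ/Kᵢ = -0.106, so a root lies in (0, 1).
Binary case is linear: z₁(K₁−1)(1+ψ(K₂−1)) + z₂(K₂−1)(1+ψ(K₁−1)) = 0
⇒ ψ = [z₁(K₁−1)+z₂(K₂−1)] / [−(K₁−1)(K₂−1)] = 0.2608/0.3996 = 0.653
Then V = ψ·F = 0.6525·187.1 = 122.1 mol/h and L = F − V = 65.0 mol/h.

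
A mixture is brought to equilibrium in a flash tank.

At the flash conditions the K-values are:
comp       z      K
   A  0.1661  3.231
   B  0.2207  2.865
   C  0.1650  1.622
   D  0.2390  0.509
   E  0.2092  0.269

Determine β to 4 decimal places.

Newton–Raphson from β = 0.47:
  β = 0.4700: g = 0.09413, g' = -0.8100 → β = 0.5862
  β = 0.5862: g = 0.00004, g' = -0.8206 → β = 0.5863
Converged at β = 0.5863.

β = 0.5863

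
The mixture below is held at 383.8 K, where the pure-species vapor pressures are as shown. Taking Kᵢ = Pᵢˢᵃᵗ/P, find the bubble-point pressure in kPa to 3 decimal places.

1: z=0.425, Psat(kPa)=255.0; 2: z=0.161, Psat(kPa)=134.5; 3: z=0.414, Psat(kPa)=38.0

Pbub = 145.762 kPa

At the bubble point ψ → 0, so ΣzᵢKᵢ = 1 with Kᵢ = Pᵢˢᵃᵗ/P ⇒ P = ΣzᵢPᵢˢᵃᵗ.
P = 0.425·255.0 + 0.161·134.5 + 0.414·38.0 = 145.762 kPa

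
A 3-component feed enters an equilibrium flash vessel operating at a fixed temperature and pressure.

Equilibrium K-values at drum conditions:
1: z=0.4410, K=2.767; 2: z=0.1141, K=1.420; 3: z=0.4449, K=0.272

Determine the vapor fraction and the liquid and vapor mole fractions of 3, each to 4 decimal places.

ψ = 0.4424, x_3 = 0.6563, y_3 = 0.1785

Newton iteration, ψ⁰ = 0.5:
  ψ = 0.5000: g = -0.05593, g' = -0.9848 → ψ = 0.4432
  ψ = 0.4432: g = -0.00076, g' = -0.9613 → ψ = 0.4424
Converged at ψ = 0.4424.
Compositions from xᵢ = zᵢ/(1+ψ(Kᵢ−1)), yᵢ = Kᵢxᵢ:
  1: x = 0.2475, y = 0.6849
  2: x = 0.0962, y = 0.1366
  3: x = 0.6563, y = 0.1785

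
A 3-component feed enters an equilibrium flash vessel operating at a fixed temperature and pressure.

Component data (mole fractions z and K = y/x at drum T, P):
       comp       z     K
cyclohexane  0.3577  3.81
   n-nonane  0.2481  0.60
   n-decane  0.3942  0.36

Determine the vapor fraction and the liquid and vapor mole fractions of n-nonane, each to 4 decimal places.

ψ = 0.4166, x_n-nonane = 0.2977, y_n-nonane = 0.1786

Material balance + equilibrium reduce to Σ zᵢ(Kᵢ−1)/(1+ψ(Kᵢ−1)) = 0.
g(0) = ΣzᵢKᵢ − 1 = 0.6536 and g(1) = 1 − Σzᵢ/Kᵢ = -0.6024, so a root lies in (0, 1).
Iterate (Newton) starting at ψ = 0.62:
  ψ = 0.6200: g = -0.18367, g' = -0.8896 → ψ = 0.4135
  ψ = 0.4135: g = 0.00291, g' = -0.9598 → ψ = 0.4166
Converged at ψ = 0.4166.
Compositions from xᵢ = zᵢ/(1+ψ(Kᵢ−1)), yᵢ = Kᵢxᵢ:
  cyclohexane: x = 0.1648, y = 0.6279
  n-nonane: x = 0.2977, y = 0.1786
  n-decane: x = 0.5375, y = 0.1935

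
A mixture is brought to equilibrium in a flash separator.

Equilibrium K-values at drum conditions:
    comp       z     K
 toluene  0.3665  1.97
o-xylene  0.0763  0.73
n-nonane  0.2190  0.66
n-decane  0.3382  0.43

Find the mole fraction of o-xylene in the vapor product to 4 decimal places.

Iterate (Newton) starting at ψ = 0.51:
  ψ = 0.5100: g = -0.14791, g' = -0.4173 → ψ = 0.1556
  ψ = 0.1556: g = -0.00275, g' = -0.4269 → ψ = 0.1491
Converged at ψ = 0.1491.
Compositions from xᵢ = zᵢ/(1+ψ(Kᵢ−1)), yᵢ = Kᵢxᵢ:
  toluene: x = 0.3202, y = 0.6308
  o-xylene: x = 0.0795, y = 0.0580
  n-nonane: x = 0.2307, y = 0.1523
  n-decane: x = 0.3696, y = 0.1589

y_o-xylene = 0.0580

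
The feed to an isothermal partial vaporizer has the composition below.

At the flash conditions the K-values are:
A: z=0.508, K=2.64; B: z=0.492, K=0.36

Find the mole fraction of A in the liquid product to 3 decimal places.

Material balance + equilibrium reduce to Σ zᵢ(Kᵢ−1)/(1+V/F(Kᵢ−1)) = 0.
Check two-phase: ΣzᵢKᵢ = 1.518 > 1 and Σzᵢ/Kᵢ = 1.559 > 1, so g(0) = 0.518 > 0 and g(1) = -0.559 < 0.
Iterate (Newton) starting at V/F = 0.49:
  V/F = 0.490: g = 0.0032, g' = -0.848 → V/F = 0.494
Converged at V/F = 0.494.
Compositions from xᵢ = zᵢ/(1+V/F(Kᵢ−1)), yᵢ = Kᵢxᵢ:
  A: x = 0.281, y = 0.741
  B: x = 0.719, y = 0.259

x_A = 0.281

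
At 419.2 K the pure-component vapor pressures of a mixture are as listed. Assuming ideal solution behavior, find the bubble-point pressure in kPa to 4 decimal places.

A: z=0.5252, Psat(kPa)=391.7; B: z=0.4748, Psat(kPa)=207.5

Pbub = 304.2418 kPa

At the bubble point ψ → 0, so ΣzᵢKᵢ = 1 with Kᵢ = Pᵢˢᵃᵗ/P ⇒ P = ΣzᵢPᵢˢᵃᵗ.
P = 0.5252·391.7 + 0.4748·207.5 = 304.2418 kPa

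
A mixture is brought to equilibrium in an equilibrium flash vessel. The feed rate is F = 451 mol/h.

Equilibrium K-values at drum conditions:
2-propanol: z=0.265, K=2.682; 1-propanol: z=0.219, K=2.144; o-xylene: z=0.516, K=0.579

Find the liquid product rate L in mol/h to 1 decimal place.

Material balance + equilibrium reduce to Σ zᵢ(Kᵢ−1)/(1+V/F(Kᵢ−1)) = 0.
Feasibility: ΣzᵢKᵢ = 1.479, Σzᵢ/Kᵢ = 1.092 — both > 1, two phases present.
Iterate (Newton) starting at V/F = 0.49:
  V/F = 0.490: g = 0.1312, g' = -0.488 → V/F = 0.759
  V/F = 0.759: g = 0.0107, g' = -0.424 → V/F = 0.784
Converged at V/F = 0.784.
Then V = V/F·F = 0.7841·451 = 353.6 mol/h and L = F − V = 97.4 mol/h.

L = 97.4 mol/h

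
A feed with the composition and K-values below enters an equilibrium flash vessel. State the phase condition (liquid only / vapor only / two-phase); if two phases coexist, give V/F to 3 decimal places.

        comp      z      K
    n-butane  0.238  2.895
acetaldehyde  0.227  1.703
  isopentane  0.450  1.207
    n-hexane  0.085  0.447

ΣzᵢKᵢ = 1.657; Σzᵢ/Kᵢ = 0.778.
Since Σzᵢ/Kᵢ < 1 the mixture is above its dew point — single vapor phase.

vapor only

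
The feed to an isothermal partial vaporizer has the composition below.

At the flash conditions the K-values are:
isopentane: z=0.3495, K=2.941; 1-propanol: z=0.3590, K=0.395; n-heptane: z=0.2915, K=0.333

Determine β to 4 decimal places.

Rachford–Rice: g(β) = Σ zᵢ(Kᵢ−1)/(1+β(Kᵢ−1)) = 0.
Feasibility: ΣzᵢKᵢ = 1.2668, Σzᵢ/Kᵢ = 1.9031 — both > 1, two phases present.
Newton–Raphson from β = 0.31:
  β = 0.3100: g = -0.08891, g' = -0.9184 → β = 0.2132
  β = 0.2132: g = 0.00381, g' = -1.0082 → β = 0.2170
Converged at β = 0.2170.

β = 0.2170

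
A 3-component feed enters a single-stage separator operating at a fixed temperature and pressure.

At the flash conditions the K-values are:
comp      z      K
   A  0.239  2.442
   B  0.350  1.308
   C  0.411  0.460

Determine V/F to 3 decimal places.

V/F = 0.475

Rachford–Rice: g(V/F) = Σ zᵢ(Kᵢ−1)/(1+V/F(Kᵢ−1)) = 0.
g(0) = ΣzᵢKᵢ − 1 = 0.230 and g(1) = 1 − Σzᵢ/Kᵢ = -0.259, so a root lies in (0, 1).
Iterate (Newton) starting at V/F = 0.5:
  V/F = 0.500: g = -0.0104, g' = -0.418 → V/F = 0.475
Converged at V/F = 0.475.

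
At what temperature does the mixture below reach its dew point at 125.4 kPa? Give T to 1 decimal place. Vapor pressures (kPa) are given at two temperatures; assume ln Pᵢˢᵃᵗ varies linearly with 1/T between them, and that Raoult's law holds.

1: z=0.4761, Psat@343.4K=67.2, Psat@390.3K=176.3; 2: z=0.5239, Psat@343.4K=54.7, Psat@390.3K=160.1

Dew-point temperature: Σzᵢ·P/Pᵢˢᵃᵗ(T) = 1. Interpolate ln Pᵢˢᵃᵗ = aᵢ + bᵢ/T.
  T = 343.4 K: ΣzᵢP/Pᵢˢᵃᵗ = 2.0895
  T = 390.3 K: ΣzᵢP/Pᵢˢᵃᵗ = 0.7490
  T = 366.9 K: ΣzᵢP/Pᵢˢᵃᵗ = 1.2089
  T = 378.6 K: ΣzᵢP/Pᵢˢᵃᵗ = 0.9445
  T = 372.8 K: ΣzᵢP/Pᵢˢᵃᵗ = 1.0653
  T = 375.7 K: ΣzᵢP/Pᵢˢᵃᵗ = 1.0026
Interpolating between 375.7 K and 378.6 K gives T ≈ 375.8 K.

T = 375.8 K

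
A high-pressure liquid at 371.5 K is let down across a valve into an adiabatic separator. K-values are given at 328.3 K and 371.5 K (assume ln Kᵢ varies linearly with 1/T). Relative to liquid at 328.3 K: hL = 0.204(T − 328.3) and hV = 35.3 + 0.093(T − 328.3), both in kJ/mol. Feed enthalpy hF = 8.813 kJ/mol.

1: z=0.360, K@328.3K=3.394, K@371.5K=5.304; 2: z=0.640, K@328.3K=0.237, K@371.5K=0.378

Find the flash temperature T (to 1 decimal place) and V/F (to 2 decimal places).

Adiabatic flash: solve Rachford–Rice at each trial T, then check hF = ψ·hV(T) + (1−ψ)·hL(T).
  T = 328.3 K: K = (3.394, 0.237), RR gives ψ = 0.204, H_out = 7.218 kJ/mol
  T = 371.5 K: K = (5.304, 0.378), RR gives ψ = 0.430, H_out = 21.932 kJ/mol
  T = 349.9 K: K = (4.302, 0.304), RR gives ψ = 0.323, H_out = 15.039 kJ/mol
  T = 339.1 K: K = (3.835, 0.269), RR gives ψ = 0.267, H_out = 11.308 kJ/mol
  T = 333.7 K: K = (3.612, 0.253), RR gives ψ = 0.237, H_out = 9.319 kJ/mol
  T = 331.0 K: K = (3.502, 0.245), RR gives ψ = 0.221, H_out = 8.284 kJ/mol
  T = 332.4 K: K = (3.559, 0.249), RR gives ψ = 0.229, H_out = 8.824 kJ/mol
Linear interpolation between T = 331.0 (H_out = 8.284) and T = 332.4 (H_out = 8.824) on hF = 8.813 gives T ≈ 332.4 K, at which ψ = 0.23.

T = 332.4 K, V/F = 0.23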